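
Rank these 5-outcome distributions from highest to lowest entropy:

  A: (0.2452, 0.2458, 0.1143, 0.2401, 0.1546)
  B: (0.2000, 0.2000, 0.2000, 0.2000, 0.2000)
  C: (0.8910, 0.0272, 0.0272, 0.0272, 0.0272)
B > A > C

Key insight: Entropy is maximized by uniform distributions and minimized by concentrated distributions.

- Uniform distributions have maximum entropy log₂(5) = 2.3219 bits
- The more "peaked" or concentrated a distribution, the lower its entropy

Entropies:
  H(A) = 2.2631 bits
  H(B) = 2.3219 bits
  H(C) = 0.7149 bits

Ranking: B > A > C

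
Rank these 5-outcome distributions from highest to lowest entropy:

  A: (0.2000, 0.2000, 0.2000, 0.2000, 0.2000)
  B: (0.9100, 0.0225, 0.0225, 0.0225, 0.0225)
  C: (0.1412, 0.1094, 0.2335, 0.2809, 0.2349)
A > C > B

Key insight: Entropy is maximized by uniform distributions and minimized by concentrated distributions.

- Uniform distributions have maximum entropy log₂(5) = 2.3219 bits
- The more "peaked" or concentrated a distribution, the lower its entropy

Entropies:
  H(A) = 2.3219 bits
  H(B) = 0.6165 bits
  H(C) = 2.2436 bits

Ranking: A > C > B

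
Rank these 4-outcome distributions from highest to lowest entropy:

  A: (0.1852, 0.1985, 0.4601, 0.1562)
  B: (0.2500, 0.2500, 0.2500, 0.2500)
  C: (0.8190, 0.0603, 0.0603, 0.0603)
B > A > C

Key insight: Entropy is maximized by uniform distributions and minimized by concentrated distributions.

- Uniform distributions have maximum entropy log₂(4) = 2.0000 bits
- The more "peaked" or concentrated a distribution, the lower its entropy

Entropies:
  H(A) = 1.8473 bits
  H(B) = 2.0000 bits
  H(C) = 0.9691 bits

Ranking: B > A > C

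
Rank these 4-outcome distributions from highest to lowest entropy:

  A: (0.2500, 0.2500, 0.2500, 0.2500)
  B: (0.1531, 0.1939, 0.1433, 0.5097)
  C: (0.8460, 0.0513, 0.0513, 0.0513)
A > B > C

Key insight: Entropy is maximized by uniform distributions and minimized by concentrated distributions.

- Uniform distributions have maximum entropy log₂(4) = 2.0000 bits
- The more "peaked" or concentrated a distribution, the lower its entropy

Entropies:
  H(A) = 2.0000 bits
  H(B) = 1.7706 bits
  H(C) = 0.8638 bits

Ranking: A > B > C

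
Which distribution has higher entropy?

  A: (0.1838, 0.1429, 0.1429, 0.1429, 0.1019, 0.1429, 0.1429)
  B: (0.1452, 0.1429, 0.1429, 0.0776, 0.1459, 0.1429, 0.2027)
A

Both distributions are close to uniform, making this a harder comparison.

H(A) = 2.7902 bits
H(B) = 2.7654 bits

The distribution closer to uniform has higher entropy.
Answer: A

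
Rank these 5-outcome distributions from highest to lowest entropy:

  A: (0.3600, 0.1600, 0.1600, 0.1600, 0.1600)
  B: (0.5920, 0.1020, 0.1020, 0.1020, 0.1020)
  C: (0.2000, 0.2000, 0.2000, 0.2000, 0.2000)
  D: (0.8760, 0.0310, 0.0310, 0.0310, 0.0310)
C > A > B > D

Key insight: Entropy is maximized by uniform distributions and minimized by concentrated distributions.

Entropies:
  H(A) = 2.2227 bits
  H(B) = 1.7914 bits
  H(C) = 2.3219 bits
  H(D) = 0.7888 bits

Ranking: C > A > B > D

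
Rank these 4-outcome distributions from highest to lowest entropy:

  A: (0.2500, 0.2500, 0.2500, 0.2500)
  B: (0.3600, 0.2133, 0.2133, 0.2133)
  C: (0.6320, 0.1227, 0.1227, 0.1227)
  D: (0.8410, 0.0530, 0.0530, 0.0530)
A > B > C > D

Key insight: Entropy is maximized by uniform distributions and minimized by concentrated distributions.

Entropies:
  H(A) = 2.0000 bits
  H(B) = 1.9571 bits
  H(C) = 1.5324 bits
  H(D) = 0.8839 bits

Ranking: A > B > C > D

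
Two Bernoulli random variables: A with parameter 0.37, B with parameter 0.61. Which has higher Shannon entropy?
B

For binary distributions, entropy is maximized at p=0.5 and decreases as p moves toward 0 or 1.

H(A) = H(0.37) = 0.9507 bits
H(B) = H(0.61) = 0.9648 bits

Distribution B (p=0.61) is closer to uniform (p=0.5), so it has higher entropy.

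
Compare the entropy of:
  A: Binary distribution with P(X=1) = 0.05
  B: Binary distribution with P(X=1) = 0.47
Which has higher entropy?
B

For binary distributions, entropy is maximized at p=0.5 and decreases as p moves toward 0 or 1.

H(A) = H(0.05) = 0.2864 bits
H(B) = H(0.47) = 0.9974 bits

Distribution B (p=0.47) is closer to uniform (p=0.5), so it has higher entropy.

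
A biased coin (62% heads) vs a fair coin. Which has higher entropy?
Fair coin

The fair coin is uniform (p=0.5), maximizing binary entropy at 1 bit. The biased coin has H(0.62) ≈ 0.958 bits — its outcome is more predictable, so its entropy is lower.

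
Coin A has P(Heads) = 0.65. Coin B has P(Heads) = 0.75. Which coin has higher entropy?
A

For binary distributions, entropy is maximized at p=0.5 and decreases as p moves toward 0 or 1.

H(A) = H(0.65) = 0.9341 bits
H(B) = H(0.75) = 0.8113 bits

Distribution A (p=0.65) is closer to uniform (p=0.5), so it has higher entropy.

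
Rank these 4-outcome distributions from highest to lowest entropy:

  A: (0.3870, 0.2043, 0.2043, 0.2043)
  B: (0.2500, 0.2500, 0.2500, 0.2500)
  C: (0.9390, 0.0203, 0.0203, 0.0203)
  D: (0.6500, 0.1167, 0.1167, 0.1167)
B > A > D > C

Key insight: Entropy is maximized by uniform distributions and minimized by concentrated distributions.

Entropies:
  H(A) = 1.9344 bits
  H(B) = 2.0000 bits
  H(C) = 0.4281 bits
  H(D) = 1.4888 bits

Ranking: B > A > D > C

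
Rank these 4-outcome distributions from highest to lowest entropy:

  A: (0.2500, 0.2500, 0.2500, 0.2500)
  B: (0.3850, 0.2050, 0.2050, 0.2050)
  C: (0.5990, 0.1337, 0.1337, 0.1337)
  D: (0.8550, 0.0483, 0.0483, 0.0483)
A > B > C > D

Key insight: Entropy is maximized by uniform distributions and minimized by concentrated distributions.

Entropies:
  H(A) = 2.0000 bits
  H(B) = 1.9362 bits
  H(C) = 1.6071 bits
  H(D) = 0.8270 bits

Ranking: A > B > C > D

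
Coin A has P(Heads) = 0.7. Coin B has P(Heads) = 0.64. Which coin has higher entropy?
B

For binary distributions, entropy is maximized at p=0.5 and decreases as p moves toward 0 or 1.

H(A) = H(0.7) = 0.8813 bits
H(B) = H(0.64) = 0.9427 bits

Distribution B (p=0.64) is closer to uniform (p=0.5), so it has higher entropy.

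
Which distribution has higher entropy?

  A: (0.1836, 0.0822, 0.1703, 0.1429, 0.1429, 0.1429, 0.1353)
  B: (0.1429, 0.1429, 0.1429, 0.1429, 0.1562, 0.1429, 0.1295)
B

Both distributions are close to uniform, making this a harder comparison.

H(A) = 2.7739 bits
H(B) = 2.8056 bits

The distribution closer to uniform has higher entropy.
Answer: B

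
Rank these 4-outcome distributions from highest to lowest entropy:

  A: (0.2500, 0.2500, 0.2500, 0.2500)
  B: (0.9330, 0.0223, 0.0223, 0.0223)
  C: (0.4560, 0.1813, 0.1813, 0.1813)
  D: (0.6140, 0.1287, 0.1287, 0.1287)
A > C > D > B

Key insight: Entropy is maximized by uniform distributions and minimized by concentrated distributions.

Entropies:
  H(A) = 2.0000 bits
  H(B) = 0.4608 bits
  H(C) = 1.8566 bits
  H(D) = 1.5740 bits

Ranking: A > C > D > B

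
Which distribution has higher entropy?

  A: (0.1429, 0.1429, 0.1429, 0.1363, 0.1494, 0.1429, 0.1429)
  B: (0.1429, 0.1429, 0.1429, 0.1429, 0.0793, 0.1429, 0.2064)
A

Both distributions are close to uniform, making this a harder comparison.

H(A) = 2.8069 bits
H(B) = 2.7651 bits

The distribution closer to uniform has higher entropy.
Answer: A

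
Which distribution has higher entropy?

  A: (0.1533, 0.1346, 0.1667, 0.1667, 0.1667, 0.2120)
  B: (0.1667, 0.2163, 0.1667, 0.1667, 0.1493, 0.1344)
A

Both distributions are close to uniform, making this a harder comparison.

H(A) = 2.5712 bits
H(B) = 2.5691 bits

The distribution closer to uniform has higher entropy.
Answer: A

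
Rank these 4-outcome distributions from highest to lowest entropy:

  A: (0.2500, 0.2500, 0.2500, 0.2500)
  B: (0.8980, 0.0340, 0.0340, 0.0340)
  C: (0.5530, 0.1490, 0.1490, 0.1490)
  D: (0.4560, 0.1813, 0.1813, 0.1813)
A > D > C > B

Key insight: Entropy is maximized by uniform distributions and minimized by concentrated distributions.

Entropies:
  H(A) = 2.0000 bits
  H(B) = 0.6370 bits
  H(C) = 1.7004 bits
  H(D) = 1.8566 bits

Ranking: A > D > C > B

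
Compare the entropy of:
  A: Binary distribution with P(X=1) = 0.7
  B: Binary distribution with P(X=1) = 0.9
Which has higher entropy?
A

For binary distributions, entropy is maximized at p=0.5 and decreases as p moves toward 0 or 1.

H(A) = H(0.7) = 0.8813 bits
H(B) = H(0.9) = 0.4690 bits

Distribution A (p=0.7) is closer to uniform (p=0.5), so it has higher entropy.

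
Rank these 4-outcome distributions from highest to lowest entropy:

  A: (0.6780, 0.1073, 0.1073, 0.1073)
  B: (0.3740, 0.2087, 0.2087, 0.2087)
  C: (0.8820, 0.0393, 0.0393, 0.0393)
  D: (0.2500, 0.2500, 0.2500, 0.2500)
D > B > A > C

Key insight: Entropy is maximized by uniform distributions and minimized by concentrated distributions.

Entropies:
  H(A) = 1.4169 bits
  H(B) = 1.9459 bits
  H(C) = 0.7106 bits
  H(D) = 2.0000 bits

Ranking: D > B > A > C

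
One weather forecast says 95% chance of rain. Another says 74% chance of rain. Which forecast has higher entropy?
74% forecast

Treat each forecast as a Bernoulli distribution. Binary entropy is maximized at p=0.5 and falls off symmetrically toward 0 or 1. The 74% forecast is closer to 50%, so it is more uncertain. H(95%) ≈ 0.286 bits, H(74%) ≈ 0.827 bits.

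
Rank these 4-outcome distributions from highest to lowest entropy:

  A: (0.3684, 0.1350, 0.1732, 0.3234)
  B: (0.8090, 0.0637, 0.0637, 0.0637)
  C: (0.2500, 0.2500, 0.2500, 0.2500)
C > A > B

Key insight: Entropy is maximized by uniform distributions and minimized by concentrated distributions.

- Uniform distributions have maximum entropy log₂(4) = 2.0000 bits
- The more "peaked" or concentrated a distribution, the lower its entropy

Entropies:
  H(A) = 1.8855 bits
  H(B) = 1.0063 bits
  H(C) = 2.0000 bits

Ranking: C > A > B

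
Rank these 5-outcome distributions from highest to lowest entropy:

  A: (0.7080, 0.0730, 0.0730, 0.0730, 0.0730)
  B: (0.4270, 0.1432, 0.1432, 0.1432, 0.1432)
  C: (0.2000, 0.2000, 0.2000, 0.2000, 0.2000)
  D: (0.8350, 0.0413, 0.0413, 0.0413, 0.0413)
C > B > A > D

Key insight: Entropy is maximized by uniform distributions and minimized by concentrated distributions.

Entropies:
  H(A) = 1.4553 bits
  H(B) = 2.1306 bits
  H(C) = 2.3219 bits
  H(D) = 0.9761 bits

Ranking: C > B > A > D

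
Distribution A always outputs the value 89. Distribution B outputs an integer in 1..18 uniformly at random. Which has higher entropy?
B

A is deterministic, so H(A) = 0. B is uniform over 18 outcomes, so H(B) = log₂(18) = 4.170 bits. Any distribution with genuine randomness has higher entropy than a deterministic one.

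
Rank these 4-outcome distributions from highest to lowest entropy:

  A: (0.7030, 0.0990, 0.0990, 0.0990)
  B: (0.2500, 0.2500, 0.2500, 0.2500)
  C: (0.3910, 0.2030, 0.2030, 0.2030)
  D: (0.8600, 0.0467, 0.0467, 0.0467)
B > C > A > D

Key insight: Entropy is maximized by uniform distributions and minimized by concentrated distributions.

Entropies:
  H(A) = 1.3483 bits
  H(B) = 2.0000 bits
  H(C) = 1.9307 bits
  H(D) = 0.8061 bits

Ranking: B > C > A > D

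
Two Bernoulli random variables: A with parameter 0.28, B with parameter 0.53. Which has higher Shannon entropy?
B

For binary distributions, entropy is maximized at p=0.5 and decreases as p moves toward 0 or 1.

H(A) = H(0.28) = 0.8555 bits
H(B) = H(0.53) = 0.9974 bits

Distribution B (p=0.53) is closer to uniform (p=0.5), so it has higher entropy.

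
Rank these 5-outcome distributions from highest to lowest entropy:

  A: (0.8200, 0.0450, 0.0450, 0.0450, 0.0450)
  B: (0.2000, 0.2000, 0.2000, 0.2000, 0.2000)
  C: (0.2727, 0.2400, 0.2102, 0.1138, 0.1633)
B > C > A

Key insight: Entropy is maximized by uniform distributions and minimized by concentrated distributions.

- Uniform distributions have maximum entropy log₂(5) = 2.3219 bits
- The more "peaked" or concentrated a distribution, the lower its entropy

Entropies:
  H(A) = 1.0401 bits
  H(B) = 2.3219 bits
  H(C) = 2.2621 bits

Ranking: B > C > A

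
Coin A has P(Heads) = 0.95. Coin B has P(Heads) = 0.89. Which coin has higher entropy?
B

For binary distributions, entropy is maximized at p=0.5 and decreases as p moves toward 0 or 1.

H(A) = H(0.95) = 0.2864 bits
H(B) = H(0.89) = 0.4999 bits

Distribution B (p=0.89) is closer to uniform (p=0.5), so it has higher entropy.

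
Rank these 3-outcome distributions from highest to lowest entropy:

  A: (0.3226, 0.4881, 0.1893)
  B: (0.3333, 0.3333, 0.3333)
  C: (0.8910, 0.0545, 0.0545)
B > A > C

Key insight: Entropy is maximized by uniform distributions and minimized by concentrated distributions.

- Uniform distributions have maximum entropy log₂(3) = 1.5850 bits
- The more "peaked" or concentrated a distribution, the lower its entropy

Entropies:
  H(A) = 1.4862 bits
  H(B) = 1.5850 bits
  H(C) = 0.6059 bits

Ranking: B > A > C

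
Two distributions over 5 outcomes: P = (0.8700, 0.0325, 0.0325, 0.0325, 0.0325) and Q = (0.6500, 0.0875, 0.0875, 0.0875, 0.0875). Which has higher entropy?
Q

P is highly concentrated on one outcome (87%), making it nearly deterministic. Q spreads its mass more evenly (max 65%). The more spread-out distribution has higher entropy: H(P) ≈ 0.817 bits, H(Q) ≈ 1.634 bits.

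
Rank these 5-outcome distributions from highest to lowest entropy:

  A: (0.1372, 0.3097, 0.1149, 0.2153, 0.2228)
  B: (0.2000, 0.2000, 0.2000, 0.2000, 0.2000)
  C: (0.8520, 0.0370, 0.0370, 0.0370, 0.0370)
B > A > C

Key insight: Entropy is maximized by uniform distributions and minimized by concentrated distributions.

- Uniform distributions have maximum entropy log₂(5) = 2.3219 bits
- The more "peaked" or concentrated a distribution, the lower its entropy

Entropies:
  H(A) = 2.2353 bits
  H(B) = 2.3219 bits
  H(C) = 0.9008 bits

Ranking: B > A > C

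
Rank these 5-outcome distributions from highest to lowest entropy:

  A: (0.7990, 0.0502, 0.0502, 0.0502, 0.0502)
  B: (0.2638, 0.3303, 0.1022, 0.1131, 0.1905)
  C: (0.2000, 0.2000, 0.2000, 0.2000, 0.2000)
C > B > A

Key insight: Entropy is maximized by uniform distributions and minimized by concentrated distributions.

- Uniform distributions have maximum entropy log₂(5) = 2.3219 bits
- The more "peaked" or concentrated a distribution, the lower its entropy

Entropies:
  H(A) = 1.1259 bits
  H(B) = 2.1828 bits
  H(C) = 2.3219 bits

Ranking: C > B > A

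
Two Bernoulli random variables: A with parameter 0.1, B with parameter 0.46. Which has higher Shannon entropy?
B

For binary distributions, entropy is maximized at p=0.5 and decreases as p moves toward 0 or 1.

H(A) = H(0.1) = 0.4690 bits
H(B) = H(0.46) = 0.9954 bits

Distribution B (p=0.46) is closer to uniform (p=0.5), so it has higher entropy.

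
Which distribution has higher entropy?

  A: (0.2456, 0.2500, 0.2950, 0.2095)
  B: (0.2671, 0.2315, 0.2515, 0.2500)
B

Both distributions are close to uniform, making this a harder comparison.

H(A) = 1.9894 bits
H(B) = 1.9982 bits

The distribution closer to uniform has higher entropy.
Answer: B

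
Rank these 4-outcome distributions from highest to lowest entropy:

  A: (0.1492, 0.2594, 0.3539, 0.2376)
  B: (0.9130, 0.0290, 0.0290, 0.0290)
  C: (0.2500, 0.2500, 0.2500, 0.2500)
C > A > B

Key insight: Entropy is maximized by uniform distributions and minimized by concentrated distributions.

- Uniform distributions have maximum entropy log₂(4) = 2.0000 bits
- The more "peaked" or concentrated a distribution, the lower its entropy

Entropies:
  H(A) = 1.9374 bits
  H(B) = 0.5643 bits
  H(C) = 2.0000 bits

Ranking: C > A > B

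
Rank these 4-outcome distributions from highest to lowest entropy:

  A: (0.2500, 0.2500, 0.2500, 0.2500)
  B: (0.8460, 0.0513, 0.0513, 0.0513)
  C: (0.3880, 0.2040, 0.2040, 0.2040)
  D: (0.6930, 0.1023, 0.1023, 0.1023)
A > C > D > B

Key insight: Entropy is maximized by uniform distributions and minimized by concentrated distributions.

Entropies:
  H(A) = 2.0000 bits
  H(B) = 0.8638 bits
  H(C) = 1.9335 bits
  H(D) = 1.3763 bits

Ranking: A > C > D > B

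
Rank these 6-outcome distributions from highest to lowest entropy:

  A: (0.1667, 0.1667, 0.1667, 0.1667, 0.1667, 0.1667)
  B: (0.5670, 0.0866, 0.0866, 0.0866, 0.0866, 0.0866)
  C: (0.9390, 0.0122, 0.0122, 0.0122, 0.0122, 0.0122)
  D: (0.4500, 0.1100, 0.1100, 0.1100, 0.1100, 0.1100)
A > D > B > C

Key insight: Entropy is maximized by uniform distributions and minimized by concentrated distributions.

Entropies:
  H(A) = 2.5850 bits
  H(B) = 1.9924 bits
  H(C) = 0.4730 bits
  H(D) = 2.2698 bits

Ranking: A > D > B > C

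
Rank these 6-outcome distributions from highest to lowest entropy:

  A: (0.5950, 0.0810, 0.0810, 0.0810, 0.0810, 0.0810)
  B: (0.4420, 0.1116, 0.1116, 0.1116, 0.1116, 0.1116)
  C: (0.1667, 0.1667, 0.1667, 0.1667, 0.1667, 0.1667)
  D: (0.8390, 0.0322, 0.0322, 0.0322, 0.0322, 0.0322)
C > B > A > D

Key insight: Entropy is maximized by uniform distributions and minimized by concentrated distributions.

Entropies:
  H(A) = 1.9142 bits
  H(B) = 2.2859 bits
  H(C) = 2.5850 bits
  H(D) = 1.0105 bits

Ranking: C > B > A > D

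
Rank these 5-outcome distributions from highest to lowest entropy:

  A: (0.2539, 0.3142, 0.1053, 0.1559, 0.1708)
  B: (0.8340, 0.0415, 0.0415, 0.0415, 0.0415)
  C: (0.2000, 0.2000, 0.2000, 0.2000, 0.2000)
C > A > B

Key insight: Entropy is maximized by uniform distributions and minimized by concentrated distributions.

- Uniform distributions have maximum entropy log₂(5) = 2.3219 bits
- The more "peaked" or concentrated a distribution, the lower its entropy

Entropies:
  H(A) = 2.2223 bits
  H(B) = 0.9805 bits
  H(C) = 2.3219 bits

Ranking: C > A > B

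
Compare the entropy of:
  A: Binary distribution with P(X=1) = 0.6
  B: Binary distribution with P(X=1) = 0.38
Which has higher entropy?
A

For binary distributions, entropy is maximized at p=0.5 and decreases as p moves toward 0 or 1.

H(A) = H(0.6) = 0.9710 bits
H(B) = H(0.38) = 0.9580 bits

Distribution A (p=0.6) is closer to uniform (p=0.5), so it has higher entropy.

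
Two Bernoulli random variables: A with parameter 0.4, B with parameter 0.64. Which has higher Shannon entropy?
A

For binary distributions, entropy is maximized at p=0.5 and decreases as p moves toward 0 or 1.

H(A) = H(0.4) = 0.9710 bits
H(B) = H(0.64) = 0.9427 bits

Distribution A (p=0.4) is closer to uniform (p=0.5), so it has higher entropy.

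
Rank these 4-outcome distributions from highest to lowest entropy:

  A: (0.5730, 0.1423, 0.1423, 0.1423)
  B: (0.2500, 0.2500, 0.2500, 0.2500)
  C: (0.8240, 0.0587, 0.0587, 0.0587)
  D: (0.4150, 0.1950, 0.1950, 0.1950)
B > D > A > C

Key insight: Entropy is maximized by uniform distributions and minimized by concentrated distributions.

Entropies:
  H(A) = 1.6613 bits
  H(B) = 2.0000 bits
  H(C) = 0.9502 bits
  H(D) = 1.9063 bits

Ranking: B > D > A > C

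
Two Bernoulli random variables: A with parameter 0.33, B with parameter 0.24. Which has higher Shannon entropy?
A

For binary distributions, entropy is maximized at p=0.5 and decreases as p moves toward 0 or 1.

H(A) = H(0.33) = 0.9149 bits
H(B) = H(0.24) = 0.7950 bits

Distribution A (p=0.33) is closer to uniform (p=0.5), so it has higher entropy.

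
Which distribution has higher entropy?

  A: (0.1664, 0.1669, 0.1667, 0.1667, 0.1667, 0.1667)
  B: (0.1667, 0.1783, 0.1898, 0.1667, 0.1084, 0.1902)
A

Both distributions are close to uniform, making this a harder comparison.

H(A) = 2.5850 bits
H(B) = 2.5631 bits

The distribution closer to uniform has higher entropy.
Answer: A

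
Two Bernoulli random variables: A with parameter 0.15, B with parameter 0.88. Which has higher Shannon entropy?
A

For binary distributions, entropy is maximized at p=0.5 and decreases as p moves toward 0 or 1.

H(A) = H(0.15) = 0.6098 bits
H(B) = H(0.88) = 0.5294 bits

Distribution A (p=0.15) is closer to uniform (p=0.5), so it has higher entropy.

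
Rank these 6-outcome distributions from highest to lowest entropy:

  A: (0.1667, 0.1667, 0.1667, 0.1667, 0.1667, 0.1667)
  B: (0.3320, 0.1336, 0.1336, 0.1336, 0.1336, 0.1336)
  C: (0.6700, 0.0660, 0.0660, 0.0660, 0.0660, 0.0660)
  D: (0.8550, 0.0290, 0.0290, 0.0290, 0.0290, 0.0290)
A > B > C > D

Key insight: Entropy is maximized by uniform distributions and minimized by concentrated distributions.

Entropies:
  H(A) = 2.5850 bits
  H(B) = 2.4680 bits
  H(C) = 1.6812 bits
  H(D) = 0.9339 bits

Ranking: A > B > C > D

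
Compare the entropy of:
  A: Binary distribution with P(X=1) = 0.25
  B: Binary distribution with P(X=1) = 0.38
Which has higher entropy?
B

For binary distributions, entropy is maximized at p=0.5 and decreases as p moves toward 0 or 1.

H(A) = H(0.25) = 0.8113 bits
H(B) = H(0.38) = 0.9580 bits

Distribution B (p=0.38) is closer to uniform (p=0.5), so it has higher entropy.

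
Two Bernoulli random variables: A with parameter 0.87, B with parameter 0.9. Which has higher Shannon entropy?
A

For binary distributions, entropy is maximized at p=0.5 and decreases as p moves toward 0 or 1.

H(A) = H(0.87) = 0.5574 bits
H(B) = H(0.9) = 0.4690 bits

Distribution A (p=0.87) is closer to uniform (p=0.5), so it has higher entropy.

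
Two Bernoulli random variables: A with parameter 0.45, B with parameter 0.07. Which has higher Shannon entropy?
A

For binary distributions, entropy is maximized at p=0.5 and decreases as p moves toward 0 or 1.

H(A) = H(0.45) = 0.9928 bits
H(B) = H(0.07) = 0.3659 bits

Distribution A (p=0.45) is closer to uniform (p=0.5), so it has higher entropy.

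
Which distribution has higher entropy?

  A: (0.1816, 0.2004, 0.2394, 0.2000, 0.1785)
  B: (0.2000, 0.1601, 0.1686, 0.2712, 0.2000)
A

Both distributions are close to uniform, making this a harder comparison.

H(A) = 2.3137 bits
H(B) = 2.2956 bits

The distribution closer to uniform has higher entropy.
Answer: A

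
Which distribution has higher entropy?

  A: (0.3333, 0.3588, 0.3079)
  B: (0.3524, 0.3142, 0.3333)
B

Both distributions are close to uniform, making this a harder comparison.

H(A) = 1.5822 bits
H(B) = 1.5834 bits

The distribution closer to uniform has higher entropy.
Answer: B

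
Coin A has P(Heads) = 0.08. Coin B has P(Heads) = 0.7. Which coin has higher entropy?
B

For binary distributions, entropy is maximized at p=0.5 and decreases as p moves toward 0 or 1.

H(A) = H(0.08) = 0.4022 bits
H(B) = H(0.7) = 0.8813 bits

Distribution B (p=0.7) is closer to uniform (p=0.5), so it has higher entropy.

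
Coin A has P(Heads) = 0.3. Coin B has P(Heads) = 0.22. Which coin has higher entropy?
A

For binary distributions, entropy is maximized at p=0.5 and decreases as p moves toward 0 or 1.

H(A) = H(0.3) = 0.8813 bits
H(B) = H(0.22) = 0.7602 bits

Distribution A (p=0.3) is closer to uniform (p=0.5), so it has higher entropy.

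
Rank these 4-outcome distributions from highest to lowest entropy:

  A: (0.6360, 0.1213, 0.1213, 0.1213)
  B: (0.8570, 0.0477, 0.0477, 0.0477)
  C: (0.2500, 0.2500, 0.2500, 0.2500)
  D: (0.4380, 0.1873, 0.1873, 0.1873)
C > D > A > B

Key insight: Entropy is maximized by uniform distributions and minimized by concentrated distributions.

Entropies:
  H(A) = 1.5229 bits
  H(B) = 0.8187 bits
  H(C) = 2.0000 bits
  H(D) = 1.8796 bits

Ranking: C > D > A > B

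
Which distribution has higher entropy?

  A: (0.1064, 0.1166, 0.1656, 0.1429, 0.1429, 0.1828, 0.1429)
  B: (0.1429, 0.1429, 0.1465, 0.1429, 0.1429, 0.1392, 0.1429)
B

Both distributions are close to uniform, making this a harder comparison.

H(A) = 2.7864 bits
H(B) = 2.8072 bits

The distribution closer to uniform has higher entropy.
Answer: B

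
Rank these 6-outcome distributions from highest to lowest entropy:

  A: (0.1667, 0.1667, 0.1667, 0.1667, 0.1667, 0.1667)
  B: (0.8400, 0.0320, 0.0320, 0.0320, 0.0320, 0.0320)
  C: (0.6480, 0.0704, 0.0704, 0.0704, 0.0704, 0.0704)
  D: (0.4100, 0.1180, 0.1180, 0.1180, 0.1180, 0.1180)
A > D > C > B

Key insight: Entropy is maximized by uniform distributions and minimized by concentrated distributions.

Entropies:
  H(A) = 2.5850 bits
  H(B) = 1.0058 bits
  H(C) = 1.7532 bits
  H(D) = 2.3464 bits

Ranking: A > D > C > B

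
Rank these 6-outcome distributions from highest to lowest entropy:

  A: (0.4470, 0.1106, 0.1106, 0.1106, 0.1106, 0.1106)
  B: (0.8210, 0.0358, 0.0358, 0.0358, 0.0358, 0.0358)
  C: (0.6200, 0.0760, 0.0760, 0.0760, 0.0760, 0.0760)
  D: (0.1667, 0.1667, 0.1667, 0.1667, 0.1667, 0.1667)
D > A > C > B

Key insight: Entropy is maximized by uniform distributions and minimized by concentrated distributions.

Entropies:
  H(A) = 2.2759 bits
  H(B) = 1.0935 bits
  H(C) = 1.8404 bits
  H(D) = 2.5850 bits

Ranking: D > A > C > B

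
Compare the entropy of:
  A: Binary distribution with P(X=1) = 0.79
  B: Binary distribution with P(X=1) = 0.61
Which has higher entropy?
B

For binary distributions, entropy is maximized at p=0.5 and decreases as p moves toward 0 or 1.

H(A) = H(0.79) = 0.7415 bits
H(B) = H(0.61) = 0.9648 bits

Distribution B (p=0.61) is closer to uniform (p=0.5), so it has higher entropy.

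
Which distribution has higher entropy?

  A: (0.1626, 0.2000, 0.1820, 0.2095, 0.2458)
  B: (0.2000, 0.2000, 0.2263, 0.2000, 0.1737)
B

Both distributions are close to uniform, making this a harder comparison.

H(A) = 2.3080 bits
H(B) = 2.3169 bits

The distribution closer to uniform has higher entropy.
Answer: B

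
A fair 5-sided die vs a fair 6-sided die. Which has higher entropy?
6-sided die

Both are uniform distributions; for uniform over n outcomes, H = log₂(n). H(5-sided) = log₂(5) = 2.322 bits and H(6-sided) = log₂(6) = 2.585 bits. More outcomes in a uniform distribution means higher entropy.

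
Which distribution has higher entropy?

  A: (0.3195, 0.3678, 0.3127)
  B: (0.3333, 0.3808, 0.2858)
A

Both distributions are close to uniform, making this a harder comparison.

H(A) = 1.5811 bits
H(B) = 1.5752 bits

The distribution closer to uniform has higher entropy.
Answer: A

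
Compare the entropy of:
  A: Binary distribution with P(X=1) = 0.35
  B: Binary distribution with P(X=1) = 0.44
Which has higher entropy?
B

For binary distributions, entropy is maximized at p=0.5 and decreases as p moves toward 0 or 1.

H(A) = H(0.35) = 0.9341 bits
H(B) = H(0.44) = 0.9896 bits

Distribution B (p=0.44) is closer to uniform (p=0.5), so it has higher entropy.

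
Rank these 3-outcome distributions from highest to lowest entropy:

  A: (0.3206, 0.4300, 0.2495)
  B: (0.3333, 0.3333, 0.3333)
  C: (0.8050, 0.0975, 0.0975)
B > A > C

Key insight: Entropy is maximized by uniform distributions and minimized by concentrated distributions.

- Uniform distributions have maximum entropy log₂(3) = 1.5850 bits
- The more "peaked" or concentrated a distribution, the lower its entropy

Entropies:
  H(A) = 1.5494 bits
  H(B) = 1.5850 bits
  H(C) = 0.9068 bits

Ranking: B > A > C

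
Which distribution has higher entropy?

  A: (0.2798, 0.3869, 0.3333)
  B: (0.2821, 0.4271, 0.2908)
A

Both distributions are close to uniform, making this a harder comparison.

H(A) = 1.5725 bits
H(B) = 1.5574 bits

The distribution closer to uniform has higher entropy.
Answer: A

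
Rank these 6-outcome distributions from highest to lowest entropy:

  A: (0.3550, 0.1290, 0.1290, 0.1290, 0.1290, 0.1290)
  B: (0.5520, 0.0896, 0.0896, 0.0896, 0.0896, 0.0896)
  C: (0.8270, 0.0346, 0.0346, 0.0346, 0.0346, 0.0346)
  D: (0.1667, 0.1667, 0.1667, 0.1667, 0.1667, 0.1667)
D > A > B > C

Key insight: Entropy is maximized by uniform distributions and minimized by concentrated distributions.

Entropies:
  H(A) = 2.4361 bits
  H(B) = 2.0324 bits
  H(C) = 1.0662 bits
  H(D) = 2.5850 bits

Ranking: D > A > B > C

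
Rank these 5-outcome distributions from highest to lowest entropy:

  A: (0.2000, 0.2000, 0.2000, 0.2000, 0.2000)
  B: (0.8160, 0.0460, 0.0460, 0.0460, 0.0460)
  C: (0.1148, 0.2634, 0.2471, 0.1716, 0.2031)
A > C > B

Key insight: Entropy is maximized by uniform distributions and minimized by concentrated distributions.

- Uniform distributions have maximum entropy log₂(5) = 2.3219 bits
- The more "peaked" or concentrated a distribution, the lower its entropy

Entropies:
  H(A) = 2.3219 bits
  H(B) = 1.0567 bits
  H(C) = 2.2672 bits

Ranking: A > C > B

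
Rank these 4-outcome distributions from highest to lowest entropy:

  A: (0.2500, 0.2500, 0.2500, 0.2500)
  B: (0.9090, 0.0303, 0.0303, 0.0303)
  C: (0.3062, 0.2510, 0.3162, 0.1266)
A > C > B

Key insight: Entropy is maximized by uniform distributions and minimized by concentrated distributions.

- Uniform distributions have maximum entropy log₂(4) = 2.0000 bits
- The more "peaked" or concentrated a distribution, the lower its entropy

Entropies:
  H(A) = 2.0000 bits
  H(B) = 0.5840 bits
  H(C) = 1.9261 bits

Ranking: A > C > B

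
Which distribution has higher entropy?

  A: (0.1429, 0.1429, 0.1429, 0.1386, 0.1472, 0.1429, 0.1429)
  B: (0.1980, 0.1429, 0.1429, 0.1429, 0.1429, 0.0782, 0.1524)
A

Both distributions are close to uniform, making this a harder comparison.

H(A) = 2.8072 bits
H(B) = 2.7679 bits

The distribution closer to uniform has higher entropy.
Answer: A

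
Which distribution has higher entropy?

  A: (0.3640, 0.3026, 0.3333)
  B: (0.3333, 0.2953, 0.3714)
A

Both distributions are close to uniform, making this a harder comparison.

H(A) = 1.5809 bits
H(B) = 1.5787 bits

The distribution closer to uniform has higher entropy.
Answer: A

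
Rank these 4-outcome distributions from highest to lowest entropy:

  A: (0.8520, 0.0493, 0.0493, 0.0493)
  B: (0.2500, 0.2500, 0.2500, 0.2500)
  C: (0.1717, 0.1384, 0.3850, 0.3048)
B > C > A

Key insight: Entropy is maximized by uniform distributions and minimized by concentrated distributions.

- Uniform distributions have maximum entropy log₂(4) = 2.0000 bits
- The more "peaked" or concentrated a distribution, the lower its entropy

Entropies:
  H(A) = 0.8394 bits
  H(B) = 2.0000 bits
  H(C) = 1.8840 bits

Ranking: B > C > A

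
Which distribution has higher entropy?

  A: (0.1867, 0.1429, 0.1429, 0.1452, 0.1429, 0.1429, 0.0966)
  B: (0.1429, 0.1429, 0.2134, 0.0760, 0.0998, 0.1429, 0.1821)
A

Both distributions are close to uniform, making this a harder comparison.

H(A) = 2.7863 bits
H(B) = 2.7407 bits

The distribution closer to uniform has higher entropy.
Answer: A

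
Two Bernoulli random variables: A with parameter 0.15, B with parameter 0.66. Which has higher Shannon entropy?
B

For binary distributions, entropy is maximized at p=0.5 and decreases as p moves toward 0 or 1.

H(A) = H(0.15) = 0.6098 bits
H(B) = H(0.66) = 0.9248 bits

Distribution B (p=0.66) is closer to uniform (p=0.5), so it has higher entropy.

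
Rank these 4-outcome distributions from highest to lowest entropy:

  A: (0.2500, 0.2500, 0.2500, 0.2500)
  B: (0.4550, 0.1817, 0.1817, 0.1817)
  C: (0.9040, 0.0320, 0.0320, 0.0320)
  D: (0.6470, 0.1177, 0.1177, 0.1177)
A > B > D > C

Key insight: Entropy is maximized by uniform distributions and minimized by concentrated distributions.

Entropies:
  H(A) = 2.0000 bits
  H(B) = 1.8580 bits
  H(C) = 0.6083 bits
  H(D) = 1.4962 bits

Ranking: A > B > D > C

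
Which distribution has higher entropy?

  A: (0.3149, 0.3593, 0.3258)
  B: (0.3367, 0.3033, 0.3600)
A

Both distributions are close to uniform, making this a harder comparison.

H(A) = 1.5827 bits
H(B) = 1.5814 bits

The distribution closer to uniform has higher entropy.
Answer: A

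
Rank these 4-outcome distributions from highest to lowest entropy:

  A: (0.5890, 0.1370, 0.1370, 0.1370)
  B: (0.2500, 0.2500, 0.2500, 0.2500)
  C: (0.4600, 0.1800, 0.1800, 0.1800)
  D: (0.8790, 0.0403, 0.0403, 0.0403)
B > C > A > D

Key insight: Entropy is maximized by uniform distributions and minimized by concentrated distributions.

Entropies:
  H(A) = 1.6284 bits
  H(B) = 2.0000 bits
  H(C) = 1.8513 bits
  H(D) = 0.7240 bits

Ranking: B > C > A > D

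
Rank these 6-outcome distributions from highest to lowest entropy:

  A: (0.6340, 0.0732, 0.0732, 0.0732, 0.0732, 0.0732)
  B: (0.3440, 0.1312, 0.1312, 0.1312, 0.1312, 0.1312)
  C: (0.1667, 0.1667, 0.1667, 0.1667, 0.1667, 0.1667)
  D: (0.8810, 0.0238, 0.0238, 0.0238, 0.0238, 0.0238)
C > B > A > D

Key insight: Entropy is maximized by uniform distributions and minimized by concentrated distributions.

Entropies:
  H(A) = 1.7974 bits
  H(B) = 2.4518 bits
  H(C) = 2.5850 bits
  H(D) = 0.8028 bits

Ranking: C > B > A > D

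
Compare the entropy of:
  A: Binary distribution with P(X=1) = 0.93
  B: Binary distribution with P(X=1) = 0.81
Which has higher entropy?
B

For binary distributions, entropy is maximized at p=0.5 and decreases as p moves toward 0 or 1.

H(A) = H(0.93) = 0.3659 bits
H(B) = H(0.81) = 0.7015 bits

Distribution B (p=0.81) is closer to uniform (p=0.5), so it has higher entropy.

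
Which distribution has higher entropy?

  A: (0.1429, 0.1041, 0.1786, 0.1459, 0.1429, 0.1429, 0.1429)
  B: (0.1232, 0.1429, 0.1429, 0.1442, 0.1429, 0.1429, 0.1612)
B

Both distributions are close to uniform, making this a harder comparison.

H(A) = 2.7930 bits
H(B) = 2.8037 bits

The distribution closer to uniform has higher entropy.
Answer: B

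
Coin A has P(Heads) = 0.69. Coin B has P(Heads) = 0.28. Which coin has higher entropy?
A

For binary distributions, entropy is maximized at p=0.5 and decreases as p moves toward 0 or 1.

H(A) = H(0.69) = 0.8932 bits
H(B) = H(0.28) = 0.8555 bits

Distribution A (p=0.69) is closer to uniform (p=0.5), so it has higher entropy.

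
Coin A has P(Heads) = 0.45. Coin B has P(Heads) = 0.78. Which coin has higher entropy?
A

For binary distributions, entropy is maximized at p=0.5 and decreases as p moves toward 0 or 1.

H(A) = H(0.45) = 0.9928 bits
H(B) = H(0.78) = 0.7602 bits

Distribution A (p=0.45) is closer to uniform (p=0.5), so it has higher entropy.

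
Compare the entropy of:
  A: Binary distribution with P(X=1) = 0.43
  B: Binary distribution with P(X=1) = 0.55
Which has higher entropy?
B

For binary distributions, entropy is maximized at p=0.5 and decreases as p moves toward 0 or 1.

H(A) = H(0.43) = 0.9858 bits
H(B) = H(0.55) = 0.9928 bits

Distribution B (p=0.55) is closer to uniform (p=0.5), so it has higher entropy.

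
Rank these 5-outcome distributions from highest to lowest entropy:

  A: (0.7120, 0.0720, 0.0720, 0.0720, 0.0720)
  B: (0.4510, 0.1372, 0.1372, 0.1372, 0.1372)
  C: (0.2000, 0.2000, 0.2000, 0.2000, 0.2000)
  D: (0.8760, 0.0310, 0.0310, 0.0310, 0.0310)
C > B > A > D

Key insight: Entropy is maximized by uniform distributions and minimized by concentrated distributions.

Entropies:
  H(A) = 1.4421 bits
  H(B) = 2.0911 bits
  H(C) = 2.3219 bits
  H(D) = 0.7888 bits

Ranking: C > B > A > D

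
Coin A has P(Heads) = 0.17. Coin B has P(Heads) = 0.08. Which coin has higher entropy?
A

For binary distributions, entropy is maximized at p=0.5 and decreases as p moves toward 0 or 1.

H(A) = H(0.17) = 0.6577 bits
H(B) = H(0.08) = 0.4022 bits

Distribution A (p=0.17) is closer to uniform (p=0.5), so it has higher entropy.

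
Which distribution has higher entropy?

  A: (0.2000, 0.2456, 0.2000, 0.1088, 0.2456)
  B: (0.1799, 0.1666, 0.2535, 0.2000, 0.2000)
B

Both distributions are close to uniform, making this a harder comparison.

H(A) = 2.2720 bits
H(B) = 2.3066 bits

The distribution closer to uniform has higher entropy.
Answer: B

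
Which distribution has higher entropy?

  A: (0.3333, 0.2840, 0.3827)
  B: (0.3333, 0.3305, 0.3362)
B

Both distributions are close to uniform, making this a harder comparison.

H(A) = 1.5744 bits
H(B) = 1.5849 bits

The distribution closer to uniform has higher entropy.
Answer: B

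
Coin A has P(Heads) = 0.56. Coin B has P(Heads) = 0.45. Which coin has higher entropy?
B

For binary distributions, entropy is maximized at p=0.5 and decreases as p moves toward 0 or 1.

H(A) = H(0.56) = 0.9896 bits
H(B) = H(0.45) = 0.9928 bits

Distribution B (p=0.45) is closer to uniform (p=0.5), so it has higher entropy.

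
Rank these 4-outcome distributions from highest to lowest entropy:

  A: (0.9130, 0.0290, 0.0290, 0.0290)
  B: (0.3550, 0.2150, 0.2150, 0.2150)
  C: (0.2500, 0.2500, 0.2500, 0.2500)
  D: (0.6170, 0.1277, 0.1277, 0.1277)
C > B > D > A

Key insight: Entropy is maximized by uniform distributions and minimized by concentrated distributions.

Entropies:
  H(A) = 0.5643 bits
  H(B) = 1.9608 bits
  H(C) = 2.0000 bits
  H(D) = 1.5672 bits

Ranking: C > B > D > A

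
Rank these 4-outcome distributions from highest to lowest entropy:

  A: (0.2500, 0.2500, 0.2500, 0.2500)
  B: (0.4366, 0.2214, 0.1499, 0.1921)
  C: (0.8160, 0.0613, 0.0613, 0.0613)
A > B > C

Key insight: Entropy is maximized by uniform distributions and minimized by concentrated distributions.

- Uniform distributions have maximum entropy log₂(4) = 2.0000 bits
- The more "peaked" or concentrated a distribution, the lower its entropy

Entropies:
  H(A) = 2.0000 bits
  H(B) = 1.8712 bits
  H(C) = 0.9804 bits

Ranking: A > B > C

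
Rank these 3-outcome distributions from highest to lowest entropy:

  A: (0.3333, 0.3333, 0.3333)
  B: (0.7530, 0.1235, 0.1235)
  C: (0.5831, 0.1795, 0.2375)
A > C > B

Key insight: Entropy is maximized by uniform distributions and minimized by concentrated distributions.

- Uniform distributions have maximum entropy log₂(3) = 1.5850 bits
- The more "peaked" or concentrated a distribution, the lower its entropy

Entropies:
  H(A) = 1.5850 bits
  H(B) = 1.0535 bits
  H(C) = 1.3911 bits

Ranking: A > C > B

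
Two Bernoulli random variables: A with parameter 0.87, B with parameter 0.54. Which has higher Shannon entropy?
B

For binary distributions, entropy is maximized at p=0.5 and decreases as p moves toward 0 or 1.

H(A) = H(0.87) = 0.5574 bits
H(B) = H(0.54) = 0.9954 bits

Distribution B (p=0.54) is closer to uniform (p=0.5), so it has higher entropy.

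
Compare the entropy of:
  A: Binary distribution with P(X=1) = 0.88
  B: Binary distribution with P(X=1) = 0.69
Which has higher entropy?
B

For binary distributions, entropy is maximized at p=0.5 and decreases as p moves toward 0 or 1.

H(A) = H(0.88) = 0.5294 bits
H(B) = H(0.69) = 0.8932 bits

Distribution B (p=0.69) is closer to uniform (p=0.5), so it has higher entropy.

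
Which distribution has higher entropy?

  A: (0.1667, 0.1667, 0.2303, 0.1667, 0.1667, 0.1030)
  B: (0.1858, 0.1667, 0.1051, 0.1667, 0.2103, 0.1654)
B

Both distributions are close to uniform, making this a harder comparison.

H(A) = 2.5490 bits
H(B) = 2.5569 bits

The distribution closer to uniform has higher entropy.
Answer: B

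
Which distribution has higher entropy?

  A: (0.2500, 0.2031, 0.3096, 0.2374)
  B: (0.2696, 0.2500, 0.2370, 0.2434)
B

Both distributions are close to uniform, making this a harder comparison.

H(A) = 1.9832 bits
H(B) = 1.9983 bits

The distribution closer to uniform has higher entropy.
Answer: B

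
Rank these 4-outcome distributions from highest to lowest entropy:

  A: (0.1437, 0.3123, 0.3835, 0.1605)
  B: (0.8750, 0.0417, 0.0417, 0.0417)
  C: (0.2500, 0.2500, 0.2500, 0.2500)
C > A > B

Key insight: Entropy is maximized by uniform distributions and minimized by concentrated distributions.

- Uniform distributions have maximum entropy log₂(4) = 2.0000 bits
- The more "peaked" or concentrated a distribution, the lower its entropy

Entropies:
  H(A) = 1.8804 bits
  H(B) = 0.7417 bits
  H(C) = 2.0000 bits

Ranking: C > A > B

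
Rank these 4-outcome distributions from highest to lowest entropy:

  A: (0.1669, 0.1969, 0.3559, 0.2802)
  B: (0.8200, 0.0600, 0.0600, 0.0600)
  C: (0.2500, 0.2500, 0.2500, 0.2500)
C > A > B

Key insight: Entropy is maximized by uniform distributions and minimized by concentrated distributions.

- Uniform distributions have maximum entropy log₂(4) = 2.0000 bits
- The more "peaked" or concentrated a distribution, the lower its entropy

Entropies:
  H(A) = 1.9375 bits
  H(B) = 0.9654 bits
  H(C) = 2.0000 bits

Ranking: C > A > B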